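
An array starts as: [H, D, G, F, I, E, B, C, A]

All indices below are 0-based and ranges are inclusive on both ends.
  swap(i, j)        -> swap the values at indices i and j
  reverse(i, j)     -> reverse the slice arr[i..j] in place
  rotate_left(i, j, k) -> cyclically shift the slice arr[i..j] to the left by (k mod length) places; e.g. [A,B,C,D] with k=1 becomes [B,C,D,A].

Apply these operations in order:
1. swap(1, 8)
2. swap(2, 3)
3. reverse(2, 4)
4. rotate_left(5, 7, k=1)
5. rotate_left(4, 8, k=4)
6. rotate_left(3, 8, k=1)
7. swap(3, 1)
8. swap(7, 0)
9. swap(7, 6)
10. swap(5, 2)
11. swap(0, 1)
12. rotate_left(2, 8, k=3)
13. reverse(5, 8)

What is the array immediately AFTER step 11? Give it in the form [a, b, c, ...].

After 1 (swap(1, 8)): [H, A, G, F, I, E, B, C, D]
After 2 (swap(2, 3)): [H, A, F, G, I, E, B, C, D]
After 3 (reverse(2, 4)): [H, A, I, G, F, E, B, C, D]
After 4 (rotate_left(5, 7, k=1)): [H, A, I, G, F, B, C, E, D]
After 5 (rotate_left(4, 8, k=4)): [H, A, I, G, D, F, B, C, E]
After 6 (rotate_left(3, 8, k=1)): [H, A, I, D, F, B, C, E, G]
After 7 (swap(3, 1)): [H, D, I, A, F, B, C, E, G]
After 8 (swap(7, 0)): [E, D, I, A, F, B, C, H, G]
After 9 (swap(7, 6)): [E, D, I, A, F, B, H, C, G]
After 10 (swap(5, 2)): [E, D, B, A, F, I, H, C, G]
After 11 (swap(0, 1)): [D, E, B, A, F, I, H, C, G]

Answer: [D, E, B, A, F, I, H, C, G]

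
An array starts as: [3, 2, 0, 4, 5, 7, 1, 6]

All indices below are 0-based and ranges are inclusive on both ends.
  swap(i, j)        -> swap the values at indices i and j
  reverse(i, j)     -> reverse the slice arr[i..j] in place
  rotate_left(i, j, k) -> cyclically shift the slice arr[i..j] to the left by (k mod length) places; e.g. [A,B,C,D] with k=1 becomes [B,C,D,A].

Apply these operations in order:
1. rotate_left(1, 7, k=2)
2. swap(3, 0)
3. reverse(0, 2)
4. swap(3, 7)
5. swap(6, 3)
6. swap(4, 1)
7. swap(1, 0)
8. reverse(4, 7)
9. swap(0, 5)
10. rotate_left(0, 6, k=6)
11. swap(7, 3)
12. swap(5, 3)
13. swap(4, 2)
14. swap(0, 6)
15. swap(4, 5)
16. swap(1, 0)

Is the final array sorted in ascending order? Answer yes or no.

After 1 (rotate_left(1, 7, k=2)): [3, 4, 5, 7, 1, 6, 2, 0]
After 2 (swap(3, 0)): [7, 4, 5, 3, 1, 6, 2, 0]
After 3 (reverse(0, 2)): [5, 4, 7, 3, 1, 6, 2, 0]
After 4 (swap(3, 7)): [5, 4, 7, 0, 1, 6, 2, 3]
After 5 (swap(6, 3)): [5, 4, 7, 2, 1, 6, 0, 3]
After 6 (swap(4, 1)): [5, 1, 7, 2, 4, 6, 0, 3]
After 7 (swap(1, 0)): [1, 5, 7, 2, 4, 6, 0, 3]
After 8 (reverse(4, 7)): [1, 5, 7, 2, 3, 0, 6, 4]
After 9 (swap(0, 5)): [0, 5, 7, 2, 3, 1, 6, 4]
After 10 (rotate_left(0, 6, k=6)): [6, 0, 5, 7, 2, 3, 1, 4]
After 11 (swap(7, 3)): [6, 0, 5, 4, 2, 3, 1, 7]
After 12 (swap(5, 3)): [6, 0, 5, 3, 2, 4, 1, 7]
After 13 (swap(4, 2)): [6, 0, 2, 3, 5, 4, 1, 7]
After 14 (swap(0, 6)): [1, 0, 2, 3, 5, 4, 6, 7]
After 15 (swap(4, 5)): [1, 0, 2, 3, 4, 5, 6, 7]
After 16 (swap(1, 0)): [0, 1, 2, 3, 4, 5, 6, 7]

Answer: yes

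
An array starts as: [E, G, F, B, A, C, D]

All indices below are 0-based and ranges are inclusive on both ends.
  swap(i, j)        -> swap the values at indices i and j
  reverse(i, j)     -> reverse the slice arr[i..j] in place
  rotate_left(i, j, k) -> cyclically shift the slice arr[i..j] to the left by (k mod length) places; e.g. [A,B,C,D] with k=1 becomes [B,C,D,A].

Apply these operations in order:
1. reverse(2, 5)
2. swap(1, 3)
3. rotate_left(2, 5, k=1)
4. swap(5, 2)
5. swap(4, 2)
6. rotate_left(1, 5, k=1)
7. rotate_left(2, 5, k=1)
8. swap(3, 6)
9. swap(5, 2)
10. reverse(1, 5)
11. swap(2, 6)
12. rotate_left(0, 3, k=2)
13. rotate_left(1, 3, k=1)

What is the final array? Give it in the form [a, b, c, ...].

After 1 (reverse(2, 5)): [E, G, C, A, B, F, D]
After 2 (swap(1, 3)): [E, A, C, G, B, F, D]
After 3 (rotate_left(2, 5, k=1)): [E, A, G, B, F, C, D]
After 4 (swap(5, 2)): [E, A, C, B, F, G, D]
After 5 (swap(4, 2)): [E, A, F, B, C, G, D]
After 6 (rotate_left(1, 5, k=1)): [E, F, B, C, G, A, D]
After 7 (rotate_left(2, 5, k=1)): [E, F, C, G, A, B, D]
After 8 (swap(3, 6)): [E, F, C, D, A, B, G]
After 9 (swap(5, 2)): [E, F, B, D, A, C, G]
After 10 (reverse(1, 5)): [E, C, A, D, B, F, G]
After 11 (swap(2, 6)): [E, C, G, D, B, F, A]
After 12 (rotate_left(0, 3, k=2)): [G, D, E, C, B, F, A]
After 13 (rotate_left(1, 3, k=1)): [G, E, C, D, B, F, A]

Answer: [G, E, C, D, B, F, A]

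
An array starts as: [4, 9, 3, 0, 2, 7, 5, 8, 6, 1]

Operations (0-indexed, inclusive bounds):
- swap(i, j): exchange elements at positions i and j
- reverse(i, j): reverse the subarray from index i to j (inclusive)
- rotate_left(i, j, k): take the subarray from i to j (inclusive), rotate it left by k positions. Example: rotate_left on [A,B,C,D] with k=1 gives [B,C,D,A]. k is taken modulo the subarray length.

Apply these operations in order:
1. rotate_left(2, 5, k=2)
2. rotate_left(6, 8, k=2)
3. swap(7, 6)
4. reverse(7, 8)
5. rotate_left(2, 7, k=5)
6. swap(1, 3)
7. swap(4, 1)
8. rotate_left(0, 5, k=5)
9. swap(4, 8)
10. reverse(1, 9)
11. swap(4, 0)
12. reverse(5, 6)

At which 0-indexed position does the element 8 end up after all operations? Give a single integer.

After 1 (rotate_left(2, 5, k=2)): [4, 9, 2, 7, 3, 0, 5, 8, 6, 1]
After 2 (rotate_left(6, 8, k=2)): [4, 9, 2, 7, 3, 0, 6, 5, 8, 1]
After 3 (swap(7, 6)): [4, 9, 2, 7, 3, 0, 5, 6, 8, 1]
After 4 (reverse(7, 8)): [4, 9, 2, 7, 3, 0, 5, 8, 6, 1]
After 5 (rotate_left(2, 7, k=5)): [4, 9, 8, 2, 7, 3, 0, 5, 6, 1]
After 6 (swap(1, 3)): [4, 2, 8, 9, 7, 3, 0, 5, 6, 1]
After 7 (swap(4, 1)): [4, 7, 8, 9, 2, 3, 0, 5, 6, 1]
After 8 (rotate_left(0, 5, k=5)): [3, 4, 7, 8, 9, 2, 0, 5, 6, 1]
After 9 (swap(4, 8)): [3, 4, 7, 8, 6, 2, 0, 5, 9, 1]
After 10 (reverse(1, 9)): [3, 1, 9, 5, 0, 2, 6, 8, 7, 4]
After 11 (swap(4, 0)): [0, 1, 9, 5, 3, 2, 6, 8, 7, 4]
After 12 (reverse(5, 6)): [0, 1, 9, 5, 3, 6, 2, 8, 7, 4]

Answer: 7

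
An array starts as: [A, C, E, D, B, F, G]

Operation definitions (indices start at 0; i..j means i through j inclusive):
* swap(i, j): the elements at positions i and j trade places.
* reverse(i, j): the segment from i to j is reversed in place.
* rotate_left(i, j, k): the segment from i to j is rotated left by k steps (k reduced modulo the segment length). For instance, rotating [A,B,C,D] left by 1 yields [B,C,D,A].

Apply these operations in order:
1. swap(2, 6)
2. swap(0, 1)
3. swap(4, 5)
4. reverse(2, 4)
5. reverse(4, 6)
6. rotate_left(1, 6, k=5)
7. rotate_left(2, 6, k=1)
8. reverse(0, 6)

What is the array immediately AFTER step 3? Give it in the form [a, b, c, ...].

After 1 (swap(2, 6)): [A, C, G, D, B, F, E]
After 2 (swap(0, 1)): [C, A, G, D, B, F, E]
After 3 (swap(4, 5)): [C, A, G, D, F, B, E]

Answer: [C, A, G, D, F, B, E]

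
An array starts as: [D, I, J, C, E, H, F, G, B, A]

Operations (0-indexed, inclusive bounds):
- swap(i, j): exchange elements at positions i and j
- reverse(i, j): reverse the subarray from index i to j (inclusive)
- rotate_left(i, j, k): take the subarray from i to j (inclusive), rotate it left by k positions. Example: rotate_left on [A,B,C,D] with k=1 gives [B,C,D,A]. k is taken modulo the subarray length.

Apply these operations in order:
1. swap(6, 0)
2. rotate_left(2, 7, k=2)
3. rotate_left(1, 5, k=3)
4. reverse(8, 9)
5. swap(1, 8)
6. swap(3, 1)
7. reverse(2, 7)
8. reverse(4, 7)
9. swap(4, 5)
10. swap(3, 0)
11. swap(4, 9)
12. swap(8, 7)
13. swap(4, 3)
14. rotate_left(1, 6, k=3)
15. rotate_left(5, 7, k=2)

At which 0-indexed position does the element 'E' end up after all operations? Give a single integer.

After 1 (swap(6, 0)): [F, I, J, C, E, H, D, G, B, A]
After 2 (rotate_left(2, 7, k=2)): [F, I, E, H, D, G, J, C, B, A]
After 3 (rotate_left(1, 5, k=3)): [F, D, G, I, E, H, J, C, B, A]
After 4 (reverse(8, 9)): [F, D, G, I, E, H, J, C, A, B]
After 5 (swap(1, 8)): [F, A, G, I, E, H, J, C, D, B]
After 6 (swap(3, 1)): [F, I, G, A, E, H, J, C, D, B]
After 7 (reverse(2, 7)): [F, I, C, J, H, E, A, G, D, B]
After 8 (reverse(4, 7)): [F, I, C, J, G, A, E, H, D, B]
After 9 (swap(4, 5)): [F, I, C, J, A, G, E, H, D, B]
After 10 (swap(3, 0)): [J, I, C, F, A, G, E, H, D, B]
After 11 (swap(4, 9)): [J, I, C, F, B, G, E, H, D, A]
After 12 (swap(8, 7)): [J, I, C, F, B, G, E, D, H, A]
After 13 (swap(4, 3)): [J, I, C, B, F, G, E, D, H, A]
After 14 (rotate_left(1, 6, k=3)): [J, F, G, E, I, C, B, D, H, A]
After 15 (rotate_left(5, 7, k=2)): [J, F, G, E, I, D, C, B, H, A]

Answer: 3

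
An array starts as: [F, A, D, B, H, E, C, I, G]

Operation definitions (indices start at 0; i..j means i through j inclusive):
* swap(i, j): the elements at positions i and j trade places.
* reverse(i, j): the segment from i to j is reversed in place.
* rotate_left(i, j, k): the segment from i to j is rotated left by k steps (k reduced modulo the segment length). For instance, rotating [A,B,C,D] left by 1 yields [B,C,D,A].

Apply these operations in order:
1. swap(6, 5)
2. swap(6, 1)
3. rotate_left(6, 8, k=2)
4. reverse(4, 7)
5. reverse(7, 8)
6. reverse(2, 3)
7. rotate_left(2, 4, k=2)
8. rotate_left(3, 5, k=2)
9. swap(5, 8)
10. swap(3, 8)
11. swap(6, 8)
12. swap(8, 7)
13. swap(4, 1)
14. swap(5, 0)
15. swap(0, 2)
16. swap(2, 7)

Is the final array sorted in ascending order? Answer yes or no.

Answer: yes

Derivation:
After 1 (swap(6, 5)): [F, A, D, B, H, C, E, I, G]
After 2 (swap(6, 1)): [F, E, D, B, H, C, A, I, G]
After 3 (rotate_left(6, 8, k=2)): [F, E, D, B, H, C, G, A, I]
After 4 (reverse(4, 7)): [F, E, D, B, A, G, C, H, I]
After 5 (reverse(7, 8)): [F, E, D, B, A, G, C, I, H]
After 6 (reverse(2, 3)): [F, E, B, D, A, G, C, I, H]
After 7 (rotate_left(2, 4, k=2)): [F, E, A, B, D, G, C, I, H]
After 8 (rotate_left(3, 5, k=2)): [F, E, A, G, B, D, C, I, H]
After 9 (swap(5, 8)): [F, E, A, G, B, H, C, I, D]
After 10 (swap(3, 8)): [F, E, A, D, B, H, C, I, G]
After 11 (swap(6, 8)): [F, E, A, D, B, H, G, I, C]
After 12 (swap(8, 7)): [F, E, A, D, B, H, G, C, I]
After 13 (swap(4, 1)): [F, B, A, D, E, H, G, C, I]
After 14 (swap(5, 0)): [H, B, A, D, E, F, G, C, I]
After 15 (swap(0, 2)): [A, B, H, D, E, F, G, C, I]
After 16 (swap(2, 7)): [A, B, C, D, E, F, G, H, I]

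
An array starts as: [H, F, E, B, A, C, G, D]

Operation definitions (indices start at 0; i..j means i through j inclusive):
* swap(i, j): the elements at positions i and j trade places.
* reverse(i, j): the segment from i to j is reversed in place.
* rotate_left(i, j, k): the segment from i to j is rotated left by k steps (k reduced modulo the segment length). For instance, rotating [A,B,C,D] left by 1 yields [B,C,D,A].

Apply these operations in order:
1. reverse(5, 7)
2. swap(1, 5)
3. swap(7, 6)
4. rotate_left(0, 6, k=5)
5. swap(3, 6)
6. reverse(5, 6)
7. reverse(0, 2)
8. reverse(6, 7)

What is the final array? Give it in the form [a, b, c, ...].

Answer: [H, C, F, A, E, D, G, B]

Derivation:
After 1 (reverse(5, 7)): [H, F, E, B, A, D, G, C]
After 2 (swap(1, 5)): [H, D, E, B, A, F, G, C]
After 3 (swap(7, 6)): [H, D, E, B, A, F, C, G]
After 4 (rotate_left(0, 6, k=5)): [F, C, H, D, E, B, A, G]
After 5 (swap(3, 6)): [F, C, H, A, E, B, D, G]
After 6 (reverse(5, 6)): [F, C, H, A, E, D, B, G]
After 7 (reverse(0, 2)): [H, C, F, A, E, D, B, G]
After 8 (reverse(6, 7)): [H, C, F, A, E, D, G, B]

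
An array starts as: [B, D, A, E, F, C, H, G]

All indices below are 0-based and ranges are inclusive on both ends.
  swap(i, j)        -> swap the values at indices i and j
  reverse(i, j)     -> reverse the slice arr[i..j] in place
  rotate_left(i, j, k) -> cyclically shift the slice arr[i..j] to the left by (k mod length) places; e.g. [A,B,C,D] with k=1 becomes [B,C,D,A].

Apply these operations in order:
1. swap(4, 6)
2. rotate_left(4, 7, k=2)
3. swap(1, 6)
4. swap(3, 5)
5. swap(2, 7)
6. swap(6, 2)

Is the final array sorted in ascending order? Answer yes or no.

Answer: no

Derivation:
After 1 (swap(4, 6)): [B, D, A, E, H, C, F, G]
After 2 (rotate_left(4, 7, k=2)): [B, D, A, E, F, G, H, C]
After 3 (swap(1, 6)): [B, H, A, E, F, G, D, C]
After 4 (swap(3, 5)): [B, H, A, G, F, E, D, C]
After 5 (swap(2, 7)): [B, H, C, G, F, E, D, A]
After 6 (swap(6, 2)): [B, H, D, G, F, E, C, A]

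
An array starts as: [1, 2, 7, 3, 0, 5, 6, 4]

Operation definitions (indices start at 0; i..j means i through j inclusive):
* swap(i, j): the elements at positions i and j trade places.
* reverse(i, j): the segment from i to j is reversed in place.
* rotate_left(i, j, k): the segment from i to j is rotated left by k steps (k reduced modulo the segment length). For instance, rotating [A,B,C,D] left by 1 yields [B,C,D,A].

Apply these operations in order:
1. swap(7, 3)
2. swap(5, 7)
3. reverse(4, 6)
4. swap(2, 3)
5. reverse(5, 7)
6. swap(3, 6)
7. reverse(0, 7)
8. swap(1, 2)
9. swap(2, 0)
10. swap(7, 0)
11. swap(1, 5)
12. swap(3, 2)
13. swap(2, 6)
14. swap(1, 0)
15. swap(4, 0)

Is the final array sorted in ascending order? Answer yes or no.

Answer: yes

Derivation:
After 1 (swap(7, 3)): [1, 2, 7, 4, 0, 5, 6, 3]
After 2 (swap(5, 7)): [1, 2, 7, 4, 0, 3, 6, 5]
After 3 (reverse(4, 6)): [1, 2, 7, 4, 6, 3, 0, 5]
After 4 (swap(2, 3)): [1, 2, 4, 7, 6, 3, 0, 5]
After 5 (reverse(5, 7)): [1, 2, 4, 7, 6, 5, 0, 3]
After 6 (swap(3, 6)): [1, 2, 4, 0, 6, 5, 7, 3]
After 7 (reverse(0, 7)): [3, 7, 5, 6, 0, 4, 2, 1]
After 8 (swap(1, 2)): [3, 5, 7, 6, 0, 4, 2, 1]
After 9 (swap(2, 0)): [7, 5, 3, 6, 0, 4, 2, 1]
After 10 (swap(7, 0)): [1, 5, 3, 6, 0, 4, 2, 7]
After 11 (swap(1, 5)): [1, 4, 3, 6, 0, 5, 2, 7]
After 12 (swap(3, 2)): [1, 4, 6, 3, 0, 5, 2, 7]
After 13 (swap(2, 6)): [1, 4, 2, 3, 0, 5, 6, 7]
After 14 (swap(1, 0)): [4, 1, 2, 3, 0, 5, 6, 7]
After 15 (swap(4, 0)): [0, 1, 2, 3, 4, 5, 6, 7]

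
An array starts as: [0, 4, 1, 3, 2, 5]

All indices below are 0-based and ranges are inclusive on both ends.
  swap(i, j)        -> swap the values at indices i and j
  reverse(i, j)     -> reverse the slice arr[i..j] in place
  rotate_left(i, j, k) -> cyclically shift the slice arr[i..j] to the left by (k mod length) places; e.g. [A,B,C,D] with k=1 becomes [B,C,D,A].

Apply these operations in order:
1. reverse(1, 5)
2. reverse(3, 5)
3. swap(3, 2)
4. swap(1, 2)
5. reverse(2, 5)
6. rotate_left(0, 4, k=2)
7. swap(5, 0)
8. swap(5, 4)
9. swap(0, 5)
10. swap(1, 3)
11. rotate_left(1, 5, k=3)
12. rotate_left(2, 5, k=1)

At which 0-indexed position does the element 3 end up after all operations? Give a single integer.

Answer: 1

Derivation:
After 1 (reverse(1, 5)): [0, 5, 2, 3, 1, 4]
After 2 (reverse(3, 5)): [0, 5, 2, 4, 1, 3]
After 3 (swap(3, 2)): [0, 5, 4, 2, 1, 3]
After 4 (swap(1, 2)): [0, 4, 5, 2, 1, 3]
After 5 (reverse(2, 5)): [0, 4, 3, 1, 2, 5]
After 6 (rotate_left(0, 4, k=2)): [3, 1, 2, 0, 4, 5]
After 7 (swap(5, 0)): [5, 1, 2, 0, 4, 3]
After 8 (swap(5, 4)): [5, 1, 2, 0, 3, 4]
After 9 (swap(0, 5)): [4, 1, 2, 0, 3, 5]
After 10 (swap(1, 3)): [4, 0, 2, 1, 3, 5]
After 11 (rotate_left(1, 5, k=3)): [4, 3, 5, 0, 2, 1]
After 12 (rotate_left(2, 5, k=1)): [4, 3, 0, 2, 1, 5]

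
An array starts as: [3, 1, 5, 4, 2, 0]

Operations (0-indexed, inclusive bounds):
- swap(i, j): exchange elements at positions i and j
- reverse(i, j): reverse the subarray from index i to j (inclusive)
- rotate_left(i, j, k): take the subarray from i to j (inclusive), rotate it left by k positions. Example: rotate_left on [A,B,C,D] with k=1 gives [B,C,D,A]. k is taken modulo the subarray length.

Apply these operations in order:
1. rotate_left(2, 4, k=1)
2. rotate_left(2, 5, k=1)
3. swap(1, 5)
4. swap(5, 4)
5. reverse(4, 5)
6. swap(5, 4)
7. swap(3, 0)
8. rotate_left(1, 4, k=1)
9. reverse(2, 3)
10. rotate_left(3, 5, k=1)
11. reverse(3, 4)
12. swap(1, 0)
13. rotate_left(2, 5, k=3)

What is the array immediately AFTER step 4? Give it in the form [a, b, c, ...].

After 1 (rotate_left(2, 4, k=1)): [3, 1, 4, 2, 5, 0]
After 2 (rotate_left(2, 5, k=1)): [3, 1, 2, 5, 0, 4]
After 3 (swap(1, 5)): [3, 4, 2, 5, 0, 1]
After 4 (swap(5, 4)): [3, 4, 2, 5, 1, 0]

Answer: [3, 4, 2, 5, 1, 0]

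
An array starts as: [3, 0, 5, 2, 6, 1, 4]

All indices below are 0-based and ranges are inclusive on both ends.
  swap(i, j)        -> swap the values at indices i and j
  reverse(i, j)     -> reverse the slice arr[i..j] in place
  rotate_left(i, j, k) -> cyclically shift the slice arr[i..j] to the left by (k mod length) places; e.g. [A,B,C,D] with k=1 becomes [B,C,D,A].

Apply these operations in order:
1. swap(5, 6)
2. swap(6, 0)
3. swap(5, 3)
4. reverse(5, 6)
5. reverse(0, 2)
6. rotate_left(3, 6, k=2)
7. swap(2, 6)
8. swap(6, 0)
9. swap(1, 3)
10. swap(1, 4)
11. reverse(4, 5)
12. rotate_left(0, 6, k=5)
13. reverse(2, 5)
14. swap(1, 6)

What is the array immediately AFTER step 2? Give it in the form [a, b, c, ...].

After 1 (swap(5, 6)): [3, 0, 5, 2, 6, 4, 1]
After 2 (swap(6, 0)): [1, 0, 5, 2, 6, 4, 3]

Answer: [1, 0, 5, 2, 6, 4, 3]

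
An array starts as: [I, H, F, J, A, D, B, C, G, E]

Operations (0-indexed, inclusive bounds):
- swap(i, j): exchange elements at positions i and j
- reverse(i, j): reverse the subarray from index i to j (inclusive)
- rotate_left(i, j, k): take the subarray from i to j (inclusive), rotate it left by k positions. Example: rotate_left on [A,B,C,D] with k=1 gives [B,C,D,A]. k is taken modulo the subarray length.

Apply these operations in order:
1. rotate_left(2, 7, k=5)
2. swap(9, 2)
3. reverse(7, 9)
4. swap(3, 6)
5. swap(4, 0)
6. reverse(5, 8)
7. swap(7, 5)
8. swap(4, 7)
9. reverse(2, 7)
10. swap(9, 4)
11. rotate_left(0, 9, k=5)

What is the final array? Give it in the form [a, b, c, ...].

After 1 (rotate_left(2, 7, k=5)): [I, H, C, F, J, A, D, B, G, E]
After 2 (swap(9, 2)): [I, H, E, F, J, A, D, B, G, C]
After 3 (reverse(7, 9)): [I, H, E, F, J, A, D, C, G, B]
After 4 (swap(3, 6)): [I, H, E, D, J, A, F, C, G, B]
After 5 (swap(4, 0)): [J, H, E, D, I, A, F, C, G, B]
After 6 (reverse(5, 8)): [J, H, E, D, I, G, C, F, A, B]
After 7 (swap(7, 5)): [J, H, E, D, I, F, C, G, A, B]
After 8 (swap(4, 7)): [J, H, E, D, G, F, C, I, A, B]
After 9 (reverse(2, 7)): [J, H, I, C, F, G, D, E, A, B]
After 10 (swap(9, 4)): [J, H, I, C, B, G, D, E, A, F]
After 11 (rotate_left(0, 9, k=5)): [G, D, E, A, F, J, H, I, C, B]

Answer: [G, D, E, A, F, J, H, I, C, B]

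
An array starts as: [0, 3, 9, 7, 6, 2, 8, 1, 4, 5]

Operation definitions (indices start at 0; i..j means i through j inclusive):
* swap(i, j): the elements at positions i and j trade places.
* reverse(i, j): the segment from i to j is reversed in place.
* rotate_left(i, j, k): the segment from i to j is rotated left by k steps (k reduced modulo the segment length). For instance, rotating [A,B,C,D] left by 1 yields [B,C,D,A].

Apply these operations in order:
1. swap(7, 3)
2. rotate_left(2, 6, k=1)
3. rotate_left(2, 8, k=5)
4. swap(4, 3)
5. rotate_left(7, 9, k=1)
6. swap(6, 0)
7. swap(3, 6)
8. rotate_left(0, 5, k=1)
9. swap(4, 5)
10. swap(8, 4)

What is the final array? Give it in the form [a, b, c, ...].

After 1 (swap(7, 3)): [0, 3, 9, 1, 6, 2, 8, 7, 4, 5]
After 2 (rotate_left(2, 6, k=1)): [0, 3, 1, 6, 2, 8, 9, 7, 4, 5]
After 3 (rotate_left(2, 8, k=5)): [0, 3, 7, 4, 1, 6, 2, 8, 9, 5]
After 4 (swap(4, 3)): [0, 3, 7, 1, 4, 6, 2, 8, 9, 5]
After 5 (rotate_left(7, 9, k=1)): [0, 3, 7, 1, 4, 6, 2, 9, 5, 8]
After 6 (swap(6, 0)): [2, 3, 7, 1, 4, 6, 0, 9, 5, 8]
After 7 (swap(3, 6)): [2, 3, 7, 0, 4, 6, 1, 9, 5, 8]
After 8 (rotate_left(0, 5, k=1)): [3, 7, 0, 4, 6, 2, 1, 9, 5, 8]
After 9 (swap(4, 5)): [3, 7, 0, 4, 2, 6, 1, 9, 5, 8]
After 10 (swap(8, 4)): [3, 7, 0, 4, 5, 6, 1, 9, 2, 8]

Answer: [3, 7, 0, 4, 5, 6, 1, 9, 2, 8]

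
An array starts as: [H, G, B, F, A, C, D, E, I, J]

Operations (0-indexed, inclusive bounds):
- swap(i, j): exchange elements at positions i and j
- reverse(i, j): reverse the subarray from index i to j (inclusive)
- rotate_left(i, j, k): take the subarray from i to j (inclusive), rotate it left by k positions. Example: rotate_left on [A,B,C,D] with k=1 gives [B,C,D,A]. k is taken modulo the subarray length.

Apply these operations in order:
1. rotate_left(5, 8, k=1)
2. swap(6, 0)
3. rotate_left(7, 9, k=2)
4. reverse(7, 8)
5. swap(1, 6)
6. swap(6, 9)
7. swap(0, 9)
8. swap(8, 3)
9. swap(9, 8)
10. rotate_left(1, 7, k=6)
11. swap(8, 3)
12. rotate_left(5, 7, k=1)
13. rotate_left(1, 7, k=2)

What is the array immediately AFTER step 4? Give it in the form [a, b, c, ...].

After 1 (rotate_left(5, 8, k=1)): [H, G, B, F, A, D, E, I, C, J]
After 2 (swap(6, 0)): [E, G, B, F, A, D, H, I, C, J]
After 3 (rotate_left(7, 9, k=2)): [E, G, B, F, A, D, H, J, I, C]
After 4 (reverse(7, 8)): [E, G, B, F, A, D, H, I, J, C]

Answer: [E, G, B, F, A, D, H, I, J, C]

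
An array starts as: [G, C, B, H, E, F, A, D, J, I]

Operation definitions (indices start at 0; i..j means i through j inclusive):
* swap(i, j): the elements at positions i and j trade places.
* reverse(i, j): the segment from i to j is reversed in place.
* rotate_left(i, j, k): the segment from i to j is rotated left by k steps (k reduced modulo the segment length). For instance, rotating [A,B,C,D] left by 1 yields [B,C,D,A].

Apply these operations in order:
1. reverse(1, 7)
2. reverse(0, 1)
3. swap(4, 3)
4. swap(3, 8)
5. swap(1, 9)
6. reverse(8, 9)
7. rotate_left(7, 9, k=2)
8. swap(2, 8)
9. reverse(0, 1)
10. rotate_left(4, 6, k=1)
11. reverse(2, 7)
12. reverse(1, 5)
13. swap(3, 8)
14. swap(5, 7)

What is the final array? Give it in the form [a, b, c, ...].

Answer: [I, H, B, A, E, C, J, D, F, G]

Derivation:
After 1 (reverse(1, 7)): [G, D, A, F, E, H, B, C, J, I]
After 2 (reverse(0, 1)): [D, G, A, F, E, H, B, C, J, I]
After 3 (swap(4, 3)): [D, G, A, E, F, H, B, C, J, I]
After 4 (swap(3, 8)): [D, G, A, J, F, H, B, C, E, I]
After 5 (swap(1, 9)): [D, I, A, J, F, H, B, C, E, G]
After 6 (reverse(8, 9)): [D, I, A, J, F, H, B, C, G, E]
After 7 (rotate_left(7, 9, k=2)): [D, I, A, J, F, H, B, E, C, G]
After 8 (swap(2, 8)): [D, I, C, J, F, H, B, E, A, G]
After 9 (reverse(0, 1)): [I, D, C, J, F, H, B, E, A, G]
After 10 (rotate_left(4, 6, k=1)): [I, D, C, J, H, B, F, E, A, G]
After 11 (reverse(2, 7)): [I, D, E, F, B, H, J, C, A, G]
After 12 (reverse(1, 5)): [I, H, B, F, E, D, J, C, A, G]
After 13 (swap(3, 8)): [I, H, B, A, E, D, J, C, F, G]
After 14 (swap(5, 7)): [I, H, B, A, E, C, J, D, F, G]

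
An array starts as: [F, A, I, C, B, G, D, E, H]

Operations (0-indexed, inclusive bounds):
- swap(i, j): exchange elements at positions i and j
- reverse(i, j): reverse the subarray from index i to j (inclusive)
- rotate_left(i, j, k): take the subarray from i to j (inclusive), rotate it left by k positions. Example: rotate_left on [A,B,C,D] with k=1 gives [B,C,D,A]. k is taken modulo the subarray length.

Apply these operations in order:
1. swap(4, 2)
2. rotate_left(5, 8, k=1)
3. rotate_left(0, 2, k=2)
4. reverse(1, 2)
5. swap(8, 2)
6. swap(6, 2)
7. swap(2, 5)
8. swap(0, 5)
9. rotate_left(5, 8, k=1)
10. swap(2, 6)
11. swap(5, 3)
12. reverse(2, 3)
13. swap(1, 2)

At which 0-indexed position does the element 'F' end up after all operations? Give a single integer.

Answer: 7

Derivation:
After 1 (swap(4, 2)): [F, A, B, C, I, G, D, E, H]
After 2 (rotate_left(5, 8, k=1)): [F, A, B, C, I, D, E, H, G]
After 3 (rotate_left(0, 2, k=2)): [B, F, A, C, I, D, E, H, G]
After 4 (reverse(1, 2)): [B, A, F, C, I, D, E, H, G]
After 5 (swap(8, 2)): [B, A, G, C, I, D, E, H, F]
After 6 (swap(6, 2)): [B, A, E, C, I, D, G, H, F]
After 7 (swap(2, 5)): [B, A, D, C, I, E, G, H, F]
After 8 (swap(0, 5)): [E, A, D, C, I, B, G, H, F]
After 9 (rotate_left(5, 8, k=1)): [E, A, D, C, I, G, H, F, B]
After 10 (swap(2, 6)): [E, A, H, C, I, G, D, F, B]
After 11 (swap(5, 3)): [E, A, H, G, I, C, D, F, B]
After 12 (reverse(2, 3)): [E, A, G, H, I, C, D, F, B]
After 13 (swap(1, 2)): [E, G, A, H, I, C, D, F, B]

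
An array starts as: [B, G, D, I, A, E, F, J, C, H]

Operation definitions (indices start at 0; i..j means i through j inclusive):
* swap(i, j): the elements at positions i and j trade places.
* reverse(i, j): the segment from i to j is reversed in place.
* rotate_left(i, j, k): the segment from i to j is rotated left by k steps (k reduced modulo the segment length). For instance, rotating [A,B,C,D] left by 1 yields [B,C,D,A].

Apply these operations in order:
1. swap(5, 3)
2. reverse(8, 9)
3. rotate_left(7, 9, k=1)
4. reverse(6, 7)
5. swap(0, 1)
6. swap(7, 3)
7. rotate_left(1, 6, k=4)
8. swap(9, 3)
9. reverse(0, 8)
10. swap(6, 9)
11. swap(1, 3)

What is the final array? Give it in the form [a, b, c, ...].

After 1 (swap(5, 3)): [B, G, D, E, A, I, F, J, C, H]
After 2 (reverse(8, 9)): [B, G, D, E, A, I, F, J, H, C]
After 3 (rotate_left(7, 9, k=1)): [B, G, D, E, A, I, F, H, C, J]
After 4 (reverse(6, 7)): [B, G, D, E, A, I, H, F, C, J]
After 5 (swap(0, 1)): [G, B, D, E, A, I, H, F, C, J]
After 6 (swap(7, 3)): [G, B, D, F, A, I, H, E, C, J]
After 7 (rotate_left(1, 6, k=4)): [G, I, H, B, D, F, A, E, C, J]
After 8 (swap(9, 3)): [G, I, H, J, D, F, A, E, C, B]
After 9 (reverse(0, 8)): [C, E, A, F, D, J, H, I, G, B]
After 10 (swap(6, 9)): [C, E, A, F, D, J, B, I, G, H]
After 11 (swap(1, 3)): [C, F, A, E, D, J, B, I, G, H]

Answer: [C, F, A, E, D, J, B, I, G, H]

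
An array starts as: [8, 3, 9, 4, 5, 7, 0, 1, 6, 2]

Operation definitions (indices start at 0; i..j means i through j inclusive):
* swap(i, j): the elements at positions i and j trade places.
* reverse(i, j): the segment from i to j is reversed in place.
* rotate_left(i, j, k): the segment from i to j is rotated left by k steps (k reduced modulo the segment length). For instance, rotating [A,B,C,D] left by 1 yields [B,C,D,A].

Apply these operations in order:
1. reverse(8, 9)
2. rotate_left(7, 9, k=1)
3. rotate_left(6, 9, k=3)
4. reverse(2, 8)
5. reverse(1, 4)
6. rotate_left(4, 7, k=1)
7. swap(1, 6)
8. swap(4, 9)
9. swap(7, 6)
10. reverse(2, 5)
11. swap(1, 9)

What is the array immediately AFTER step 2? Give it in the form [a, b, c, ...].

After 1 (reverse(8, 9)): [8, 3, 9, 4, 5, 7, 0, 1, 2, 6]
After 2 (rotate_left(7, 9, k=1)): [8, 3, 9, 4, 5, 7, 0, 2, 6, 1]

Answer: [8, 3, 9, 4, 5, 7, 0, 2, 6, 1]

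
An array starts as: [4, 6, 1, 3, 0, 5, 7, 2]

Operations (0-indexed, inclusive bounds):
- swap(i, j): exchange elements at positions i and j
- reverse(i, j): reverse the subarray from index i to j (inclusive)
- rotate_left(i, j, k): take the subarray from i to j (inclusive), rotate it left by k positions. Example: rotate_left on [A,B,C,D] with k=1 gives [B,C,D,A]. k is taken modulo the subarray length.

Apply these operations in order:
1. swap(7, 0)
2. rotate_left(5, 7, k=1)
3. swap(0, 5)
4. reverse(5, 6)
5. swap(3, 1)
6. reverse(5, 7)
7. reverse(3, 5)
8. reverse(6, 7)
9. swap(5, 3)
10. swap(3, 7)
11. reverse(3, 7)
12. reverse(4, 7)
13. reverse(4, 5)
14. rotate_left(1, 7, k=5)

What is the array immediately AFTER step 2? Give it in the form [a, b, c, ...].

After 1 (swap(7, 0)): [2, 6, 1, 3, 0, 5, 7, 4]
After 2 (rotate_left(5, 7, k=1)): [2, 6, 1, 3, 0, 7, 4, 5]

Answer: [2, 6, 1, 3, 0, 7, 4, 5]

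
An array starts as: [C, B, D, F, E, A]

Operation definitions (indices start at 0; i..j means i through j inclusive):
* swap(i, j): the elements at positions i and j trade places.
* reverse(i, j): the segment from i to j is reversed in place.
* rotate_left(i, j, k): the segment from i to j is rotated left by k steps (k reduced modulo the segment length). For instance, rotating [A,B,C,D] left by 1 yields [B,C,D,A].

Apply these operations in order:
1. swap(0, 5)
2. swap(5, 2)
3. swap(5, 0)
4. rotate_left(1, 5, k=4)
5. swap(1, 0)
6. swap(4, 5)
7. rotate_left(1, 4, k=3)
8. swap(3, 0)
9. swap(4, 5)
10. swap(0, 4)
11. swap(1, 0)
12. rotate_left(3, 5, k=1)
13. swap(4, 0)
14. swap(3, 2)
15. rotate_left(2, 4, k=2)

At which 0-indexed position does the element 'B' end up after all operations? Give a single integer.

Answer: 3

Derivation:
After 1 (swap(0, 5)): [A, B, D, F, E, C]
After 2 (swap(5, 2)): [A, B, C, F, E, D]
After 3 (swap(5, 0)): [D, B, C, F, E, A]
After 4 (rotate_left(1, 5, k=4)): [D, A, B, C, F, E]
After 5 (swap(1, 0)): [A, D, B, C, F, E]
After 6 (swap(4, 5)): [A, D, B, C, E, F]
After 7 (rotate_left(1, 4, k=3)): [A, E, D, B, C, F]
After 8 (swap(3, 0)): [B, E, D, A, C, F]
After 9 (swap(4, 5)): [B, E, D, A, F, C]
After 10 (swap(0, 4)): [F, E, D, A, B, C]
After 11 (swap(1, 0)): [E, F, D, A, B, C]
After 12 (rotate_left(3, 5, k=1)): [E, F, D, B, C, A]
After 13 (swap(4, 0)): [C, F, D, B, E, A]
After 14 (swap(3, 2)): [C, F, B, D, E, A]
After 15 (rotate_left(2, 4, k=2)): [C, F, E, B, D, A]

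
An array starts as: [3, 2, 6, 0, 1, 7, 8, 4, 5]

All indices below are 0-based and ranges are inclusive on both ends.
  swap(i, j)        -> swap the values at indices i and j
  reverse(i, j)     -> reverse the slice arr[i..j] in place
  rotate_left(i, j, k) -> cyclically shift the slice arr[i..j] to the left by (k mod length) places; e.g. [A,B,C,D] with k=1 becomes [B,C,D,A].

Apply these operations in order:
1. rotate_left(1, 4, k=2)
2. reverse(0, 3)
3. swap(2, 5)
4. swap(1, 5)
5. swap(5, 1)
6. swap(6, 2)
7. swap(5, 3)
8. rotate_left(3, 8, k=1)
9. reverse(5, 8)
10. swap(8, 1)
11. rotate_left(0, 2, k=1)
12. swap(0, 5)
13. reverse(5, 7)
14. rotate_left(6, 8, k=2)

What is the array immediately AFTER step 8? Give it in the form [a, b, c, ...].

After 1 (rotate_left(1, 4, k=2)): [3, 0, 1, 2, 6, 7, 8, 4, 5]
After 2 (reverse(0, 3)): [2, 1, 0, 3, 6, 7, 8, 4, 5]
After 3 (swap(2, 5)): [2, 1, 7, 3, 6, 0, 8, 4, 5]
After 4 (swap(1, 5)): [2, 0, 7, 3, 6, 1, 8, 4, 5]
After 5 (swap(5, 1)): [2, 1, 7, 3, 6, 0, 8, 4, 5]
After 6 (swap(6, 2)): [2, 1, 8, 3, 6, 0, 7, 4, 5]
After 7 (swap(5, 3)): [2, 1, 8, 0, 6, 3, 7, 4, 5]
After 8 (rotate_left(3, 8, k=1)): [2, 1, 8, 6, 3, 7, 4, 5, 0]

Answer: [2, 1, 8, 6, 3, 7, 4, 5, 0]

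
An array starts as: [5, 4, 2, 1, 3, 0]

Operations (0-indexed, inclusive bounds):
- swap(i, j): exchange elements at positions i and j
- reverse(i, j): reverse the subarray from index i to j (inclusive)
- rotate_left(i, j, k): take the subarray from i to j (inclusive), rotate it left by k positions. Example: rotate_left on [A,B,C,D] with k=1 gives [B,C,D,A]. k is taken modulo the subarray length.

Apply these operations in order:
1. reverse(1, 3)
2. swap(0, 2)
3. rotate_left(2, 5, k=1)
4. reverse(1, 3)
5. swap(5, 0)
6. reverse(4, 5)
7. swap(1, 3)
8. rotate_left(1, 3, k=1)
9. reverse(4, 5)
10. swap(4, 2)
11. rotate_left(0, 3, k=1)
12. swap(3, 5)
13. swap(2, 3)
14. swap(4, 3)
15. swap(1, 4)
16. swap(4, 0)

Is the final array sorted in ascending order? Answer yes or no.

Answer: yes

Derivation:
After 1 (reverse(1, 3)): [5, 1, 2, 4, 3, 0]
After 2 (swap(0, 2)): [2, 1, 5, 4, 3, 0]
After 3 (rotate_left(2, 5, k=1)): [2, 1, 4, 3, 0, 5]
After 4 (reverse(1, 3)): [2, 3, 4, 1, 0, 5]
After 5 (swap(5, 0)): [5, 3, 4, 1, 0, 2]
After 6 (reverse(4, 5)): [5, 3, 4, 1, 2, 0]
After 7 (swap(1, 3)): [5, 1, 4, 3, 2, 0]
After 8 (rotate_left(1, 3, k=1)): [5, 4, 3, 1, 2, 0]
After 9 (reverse(4, 5)): [5, 4, 3, 1, 0, 2]
After 10 (swap(4, 2)): [5, 4, 0, 1, 3, 2]
After 11 (rotate_left(0, 3, k=1)): [4, 0, 1, 5, 3, 2]
After 12 (swap(3, 5)): [4, 0, 1, 2, 3, 5]
After 13 (swap(2, 3)): [4, 0, 2, 1, 3, 5]
After 14 (swap(4, 3)): [4, 0, 2, 3, 1, 5]
After 15 (swap(1, 4)): [4, 1, 2, 3, 0, 5]
After 16 (swap(4, 0)): [0, 1, 2, 3, 4, 5]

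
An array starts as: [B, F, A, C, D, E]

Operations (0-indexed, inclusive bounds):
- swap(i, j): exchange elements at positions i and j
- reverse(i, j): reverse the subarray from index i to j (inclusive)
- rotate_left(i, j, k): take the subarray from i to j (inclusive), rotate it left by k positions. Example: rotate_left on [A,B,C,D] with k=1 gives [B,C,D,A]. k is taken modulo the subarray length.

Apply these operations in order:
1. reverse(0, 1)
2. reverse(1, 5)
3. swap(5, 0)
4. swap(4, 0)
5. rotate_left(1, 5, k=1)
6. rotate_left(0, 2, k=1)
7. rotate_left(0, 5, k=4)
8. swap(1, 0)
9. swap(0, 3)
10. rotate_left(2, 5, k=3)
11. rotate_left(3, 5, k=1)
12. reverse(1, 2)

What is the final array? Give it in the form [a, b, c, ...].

After 1 (reverse(0, 1)): [F, B, A, C, D, E]
After 2 (reverse(1, 5)): [F, E, D, C, A, B]
After 3 (swap(5, 0)): [B, E, D, C, A, F]
After 4 (swap(4, 0)): [A, E, D, C, B, F]
After 5 (rotate_left(1, 5, k=1)): [A, D, C, B, F, E]
After 6 (rotate_left(0, 2, k=1)): [D, C, A, B, F, E]
After 7 (rotate_left(0, 5, k=4)): [F, E, D, C, A, B]
After 8 (swap(1, 0)): [E, F, D, C, A, B]
After 9 (swap(0, 3)): [C, F, D, E, A, B]
After 10 (rotate_left(2, 5, k=3)): [C, F, B, D, E, A]
After 11 (rotate_left(3, 5, k=1)): [C, F, B, E, A, D]
After 12 (reverse(1, 2)): [C, B, F, E, A, D]

Answer: [C, B, F, E, A, D]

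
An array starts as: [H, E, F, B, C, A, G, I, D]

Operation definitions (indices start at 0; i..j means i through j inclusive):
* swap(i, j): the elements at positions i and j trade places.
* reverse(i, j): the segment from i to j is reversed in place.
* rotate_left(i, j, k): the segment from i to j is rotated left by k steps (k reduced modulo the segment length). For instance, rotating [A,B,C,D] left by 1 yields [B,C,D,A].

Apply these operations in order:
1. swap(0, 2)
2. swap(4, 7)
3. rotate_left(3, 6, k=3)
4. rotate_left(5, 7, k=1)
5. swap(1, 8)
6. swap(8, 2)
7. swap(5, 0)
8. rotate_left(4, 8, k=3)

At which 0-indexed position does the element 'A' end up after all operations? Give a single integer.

Answer: 0

Derivation:
After 1 (swap(0, 2)): [F, E, H, B, C, A, G, I, D]
After 2 (swap(4, 7)): [F, E, H, B, I, A, G, C, D]
After 3 (rotate_left(3, 6, k=3)): [F, E, H, G, B, I, A, C, D]
After 4 (rotate_left(5, 7, k=1)): [F, E, H, G, B, A, C, I, D]
After 5 (swap(1, 8)): [F, D, H, G, B, A, C, I, E]
After 6 (swap(8, 2)): [F, D, E, G, B, A, C, I, H]
After 7 (swap(5, 0)): [A, D, E, G, B, F, C, I, H]
After 8 (rotate_left(4, 8, k=3)): [A, D, E, G, I, H, B, F, C]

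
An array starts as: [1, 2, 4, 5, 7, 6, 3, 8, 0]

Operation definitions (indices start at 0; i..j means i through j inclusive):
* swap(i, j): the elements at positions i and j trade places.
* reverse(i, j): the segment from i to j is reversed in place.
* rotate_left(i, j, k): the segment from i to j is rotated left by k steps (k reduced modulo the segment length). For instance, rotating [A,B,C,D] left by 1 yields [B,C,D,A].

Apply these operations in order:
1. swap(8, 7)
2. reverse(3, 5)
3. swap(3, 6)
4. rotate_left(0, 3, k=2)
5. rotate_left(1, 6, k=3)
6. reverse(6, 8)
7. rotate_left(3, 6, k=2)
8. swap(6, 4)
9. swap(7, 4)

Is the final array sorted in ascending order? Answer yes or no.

Answer: no

Derivation:
After 1 (swap(8, 7)): [1, 2, 4, 5, 7, 6, 3, 0, 8]
After 2 (reverse(3, 5)): [1, 2, 4, 6, 7, 5, 3, 0, 8]
After 3 (swap(3, 6)): [1, 2, 4, 3, 7, 5, 6, 0, 8]
After 4 (rotate_left(0, 3, k=2)): [4, 3, 1, 2, 7, 5, 6, 0, 8]
After 5 (rotate_left(1, 6, k=3)): [4, 7, 5, 6, 3, 1, 2, 0, 8]
After 6 (reverse(6, 8)): [4, 7, 5, 6, 3, 1, 8, 0, 2]
After 7 (rotate_left(3, 6, k=2)): [4, 7, 5, 1, 8, 6, 3, 0, 2]
After 8 (swap(6, 4)): [4, 7, 5, 1, 3, 6, 8, 0, 2]
After 9 (swap(7, 4)): [4, 7, 5, 1, 0, 6, 8, 3, 2]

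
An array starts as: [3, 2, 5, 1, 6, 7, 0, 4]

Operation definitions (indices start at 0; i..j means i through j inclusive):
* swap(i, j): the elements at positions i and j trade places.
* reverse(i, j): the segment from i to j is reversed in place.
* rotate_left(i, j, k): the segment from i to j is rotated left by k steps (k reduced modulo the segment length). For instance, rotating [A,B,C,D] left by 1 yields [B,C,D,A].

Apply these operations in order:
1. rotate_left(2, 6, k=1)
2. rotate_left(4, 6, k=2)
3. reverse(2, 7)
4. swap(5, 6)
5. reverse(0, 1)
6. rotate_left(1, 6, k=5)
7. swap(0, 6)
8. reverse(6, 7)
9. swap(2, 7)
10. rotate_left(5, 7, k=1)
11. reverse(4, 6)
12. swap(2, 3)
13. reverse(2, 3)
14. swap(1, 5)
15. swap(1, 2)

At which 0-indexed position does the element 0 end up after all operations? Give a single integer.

Answer: 6

Derivation:
After 1 (rotate_left(2, 6, k=1)): [3, 2, 1, 6, 7, 0, 5, 4]
After 2 (rotate_left(4, 6, k=2)): [3, 2, 1, 6, 5, 7, 0, 4]
After 3 (reverse(2, 7)): [3, 2, 4, 0, 7, 5, 6, 1]
After 4 (swap(5, 6)): [3, 2, 4, 0, 7, 6, 5, 1]
After 5 (reverse(0, 1)): [2, 3, 4, 0, 7, 6, 5, 1]
After 6 (rotate_left(1, 6, k=5)): [2, 5, 3, 4, 0, 7, 6, 1]
After 7 (swap(0, 6)): [6, 5, 3, 4, 0, 7, 2, 1]
After 8 (reverse(6, 7)): [6, 5, 3, 4, 0, 7, 1, 2]
After 9 (swap(2, 7)): [6, 5, 2, 4, 0, 7, 1, 3]
After 10 (rotate_left(5, 7, k=1)): [6, 5, 2, 4, 0, 1, 3, 7]
After 11 (reverse(4, 6)): [6, 5, 2, 4, 3, 1, 0, 7]
After 12 (swap(2, 3)): [6, 5, 4, 2, 3, 1, 0, 7]
After 13 (reverse(2, 3)): [6, 5, 2, 4, 3, 1, 0, 7]
After 14 (swap(1, 5)): [6, 1, 2, 4, 3, 5, 0, 7]
After 15 (swap(1, 2)): [6, 2, 1, 4, 3, 5, 0, 7]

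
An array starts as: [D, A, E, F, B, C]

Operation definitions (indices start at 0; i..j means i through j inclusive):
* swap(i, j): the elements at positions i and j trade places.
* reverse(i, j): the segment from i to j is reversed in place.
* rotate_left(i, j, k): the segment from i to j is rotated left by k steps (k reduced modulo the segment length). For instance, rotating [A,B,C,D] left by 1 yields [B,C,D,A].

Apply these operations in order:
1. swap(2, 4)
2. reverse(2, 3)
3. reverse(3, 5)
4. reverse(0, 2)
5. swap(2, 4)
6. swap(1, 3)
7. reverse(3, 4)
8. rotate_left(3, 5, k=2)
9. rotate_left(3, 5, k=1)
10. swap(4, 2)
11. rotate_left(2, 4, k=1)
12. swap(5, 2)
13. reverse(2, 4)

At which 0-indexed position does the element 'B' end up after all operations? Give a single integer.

After 1 (swap(2, 4)): [D, A, B, F, E, C]
After 2 (reverse(2, 3)): [D, A, F, B, E, C]
After 3 (reverse(3, 5)): [D, A, F, C, E, B]
After 4 (reverse(0, 2)): [F, A, D, C, E, B]
After 5 (swap(2, 4)): [F, A, E, C, D, B]
After 6 (swap(1, 3)): [F, C, E, A, D, B]
After 7 (reverse(3, 4)): [F, C, E, D, A, B]
After 8 (rotate_left(3, 5, k=2)): [F, C, E, B, D, A]
After 9 (rotate_left(3, 5, k=1)): [F, C, E, D, A, B]
After 10 (swap(4, 2)): [F, C, A, D, E, B]
After 11 (rotate_left(2, 4, k=1)): [F, C, D, E, A, B]
After 12 (swap(5, 2)): [F, C, B, E, A, D]
After 13 (reverse(2, 4)): [F, C, A, E, B, D]

Answer: 4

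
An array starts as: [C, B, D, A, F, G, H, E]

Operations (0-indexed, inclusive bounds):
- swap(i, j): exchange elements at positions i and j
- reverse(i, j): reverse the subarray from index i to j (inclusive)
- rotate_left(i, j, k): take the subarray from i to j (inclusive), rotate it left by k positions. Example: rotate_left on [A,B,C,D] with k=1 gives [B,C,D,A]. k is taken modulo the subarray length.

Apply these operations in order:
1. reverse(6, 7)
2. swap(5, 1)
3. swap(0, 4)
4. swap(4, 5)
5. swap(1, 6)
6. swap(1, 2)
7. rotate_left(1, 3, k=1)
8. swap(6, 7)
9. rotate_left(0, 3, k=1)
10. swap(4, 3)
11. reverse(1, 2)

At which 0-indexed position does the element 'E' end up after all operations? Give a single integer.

After 1 (reverse(6, 7)): [C, B, D, A, F, G, E, H]
After 2 (swap(5, 1)): [C, G, D, A, F, B, E, H]
After 3 (swap(0, 4)): [F, G, D, A, C, B, E, H]
After 4 (swap(4, 5)): [F, G, D, A, B, C, E, H]
After 5 (swap(1, 6)): [F, E, D, A, B, C, G, H]
After 6 (swap(1, 2)): [F, D, E, A, B, C, G, H]
After 7 (rotate_left(1, 3, k=1)): [F, E, A, D, B, C, G, H]
After 8 (swap(6, 7)): [F, E, A, D, B, C, H, G]
After 9 (rotate_left(0, 3, k=1)): [E, A, D, F, B, C, H, G]
After 10 (swap(4, 3)): [E, A, D, B, F, C, H, G]
After 11 (reverse(1, 2)): [E, D, A, B, F, C, H, G]

Answer: 0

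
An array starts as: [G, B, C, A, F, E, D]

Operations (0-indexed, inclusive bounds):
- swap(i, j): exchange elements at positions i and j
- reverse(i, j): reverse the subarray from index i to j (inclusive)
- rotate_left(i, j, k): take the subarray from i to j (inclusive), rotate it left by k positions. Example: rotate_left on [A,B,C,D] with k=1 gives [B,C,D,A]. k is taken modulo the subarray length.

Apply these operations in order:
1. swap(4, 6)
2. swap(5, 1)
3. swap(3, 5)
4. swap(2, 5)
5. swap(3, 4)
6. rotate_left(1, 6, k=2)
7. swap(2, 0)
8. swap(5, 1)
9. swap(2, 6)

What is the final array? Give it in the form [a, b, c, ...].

Answer: [B, E, A, C, F, D, G]

Derivation:
After 1 (swap(4, 6)): [G, B, C, A, D, E, F]
After 2 (swap(5, 1)): [G, E, C, A, D, B, F]
After 3 (swap(3, 5)): [G, E, C, B, D, A, F]
After 4 (swap(2, 5)): [G, E, A, B, D, C, F]
After 5 (swap(3, 4)): [G, E, A, D, B, C, F]
After 6 (rotate_left(1, 6, k=2)): [G, D, B, C, F, E, A]
After 7 (swap(2, 0)): [B, D, G, C, F, E, A]
After 8 (swap(5, 1)): [B, E, G, C, F, D, A]
After 9 (swap(2, 6)): [B, E, A, C, F, D, G]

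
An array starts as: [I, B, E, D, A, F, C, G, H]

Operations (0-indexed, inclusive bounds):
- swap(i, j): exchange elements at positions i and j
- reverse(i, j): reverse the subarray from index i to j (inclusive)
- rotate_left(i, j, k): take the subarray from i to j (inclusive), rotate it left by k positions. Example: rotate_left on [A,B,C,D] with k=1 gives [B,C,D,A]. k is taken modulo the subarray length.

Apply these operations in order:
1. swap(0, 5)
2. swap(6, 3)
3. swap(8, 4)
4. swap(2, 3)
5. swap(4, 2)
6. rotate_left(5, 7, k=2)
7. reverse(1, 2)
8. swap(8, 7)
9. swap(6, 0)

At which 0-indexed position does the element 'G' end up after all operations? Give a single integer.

Answer: 5

Derivation:
After 1 (swap(0, 5)): [F, B, E, D, A, I, C, G, H]
After 2 (swap(6, 3)): [F, B, E, C, A, I, D, G, H]
After 3 (swap(8, 4)): [F, B, E, C, H, I, D, G, A]
After 4 (swap(2, 3)): [F, B, C, E, H, I, D, G, A]
After 5 (swap(4, 2)): [F, B, H, E, C, I, D, G, A]
After 6 (rotate_left(5, 7, k=2)): [F, B, H, E, C, G, I, D, A]
After 7 (reverse(1, 2)): [F, H, B, E, C, G, I, D, A]
After 8 (swap(8, 7)): [F, H, B, E, C, G, I, A, D]
After 9 (swap(6, 0)): [I, H, B, E, C, G, F, A, D]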